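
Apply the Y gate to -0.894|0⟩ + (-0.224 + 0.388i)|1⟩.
(0.388 + 0.224i)|0⟩ - 0.894i|1⟩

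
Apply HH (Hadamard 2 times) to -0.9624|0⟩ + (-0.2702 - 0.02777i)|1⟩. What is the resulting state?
-0.9624|0⟩ + (-0.2702 - 0.02777i)|1⟩

H² = I, so an even number of Hadamards cancels: H^2 = I and the state is unchanged.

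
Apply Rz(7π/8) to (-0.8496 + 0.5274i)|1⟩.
(-0.683 - 0.7304i)|1⟩

Rz(7π/8) = [[e^(−iθ/2), 0], [0, e^(iθ/2)]] with e^(±iθ/2) = cos(θ/2) ± i·sin(θ/2); θ = 7π/8, cos(θ/2) ≈ 0.19509, sin(θ/2) ≈ 0.980785.
With a = amp(|0⟩) = 0 and b = amp(|1⟩) = (-0.8496 + 0.5274i):
new amp(|0⟩) = (0.19509 - 0.980785i)·a = 0
new amp(|1⟩) = (0.19509 + 0.980785i)·b = (-0.683 - 0.7304i)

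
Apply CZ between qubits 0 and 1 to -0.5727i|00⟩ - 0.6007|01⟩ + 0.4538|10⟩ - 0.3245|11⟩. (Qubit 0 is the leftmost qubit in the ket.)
-0.5727i|00⟩ - 0.6007|01⟩ + 0.4538|10⟩ + 0.3245|11⟩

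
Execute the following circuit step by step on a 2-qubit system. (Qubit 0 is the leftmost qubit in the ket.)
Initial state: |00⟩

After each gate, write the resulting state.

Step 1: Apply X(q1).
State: |01⟩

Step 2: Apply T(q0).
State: |01⟩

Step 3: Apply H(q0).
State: 1/√2|01⟩ + 1/√2|11⟩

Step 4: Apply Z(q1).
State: -1/√2|01⟩ - 1/√2|11⟩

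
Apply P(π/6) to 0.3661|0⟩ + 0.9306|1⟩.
0.3661|0⟩ + (0.8059 + 0.4653i)|1⟩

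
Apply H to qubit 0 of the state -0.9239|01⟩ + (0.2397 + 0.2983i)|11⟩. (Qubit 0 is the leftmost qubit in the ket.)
(-0.4838 + 0.2109i)|01⟩ + (-0.8228 - 0.2109i)|11⟩

H on qubit 0 mixes each pair of kets that differ only in qubit 0: amplitudes (a, b) of (|…0…⟩, |…1…⟩) become ((a + b)/√2, (a − b)/√2). Kets absent from the input have amplitude 0.
(|01⟩, |11⟩): (a, b) = (-0.9239, (0.2397 + 0.2983i)) → ((-0.4838 + 0.2109i), (-0.8228 - 0.2109i))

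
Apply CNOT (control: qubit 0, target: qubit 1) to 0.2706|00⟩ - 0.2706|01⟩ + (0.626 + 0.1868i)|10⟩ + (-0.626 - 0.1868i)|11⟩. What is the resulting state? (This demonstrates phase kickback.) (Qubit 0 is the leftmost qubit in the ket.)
0.2706|00⟩ - 0.2706|01⟩ + (-0.626 - 0.1868i)|10⟩ + (0.626 + 0.1868i)|11⟩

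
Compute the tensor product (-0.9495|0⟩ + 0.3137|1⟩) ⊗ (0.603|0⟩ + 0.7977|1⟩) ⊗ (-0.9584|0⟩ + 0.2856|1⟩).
0.5487|000⟩ - 0.1635|001⟩ + 0.7259|010⟩ - 0.2163|011⟩ - 0.1813|100⟩ + 0.05402|101⟩ - 0.2398|110⟩ + 0.07147|111⟩

amp(|b₁b₂…⟩) = product of the factor amplitudes for bits b₁, b₂, …; only kets whose every factor amplitude is nonzero survive.
|000⟩: (-0.9495)(0.603)(-0.9584) = 0.5487
|001⟩: (-0.9495)(0.603)(0.2856) = -0.1635
|010⟩: (-0.9495)(0.7977)(-0.9584) = 0.7259
|011⟩: (-0.9495)(0.7977)(0.2856) = -0.2163
|100⟩: (0.3137)(0.603)(-0.9584) = -0.1813
|101⟩: (0.3137)(0.603)(0.2856) = 0.05402
|110⟩: (0.3137)(0.7977)(-0.9584) = -0.2398
|111⟩: (0.3137)(0.7977)(0.2856) = 0.07147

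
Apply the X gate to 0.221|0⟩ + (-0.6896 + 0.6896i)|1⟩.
(-0.6896 + 0.6896i)|0⟩ + 0.221|1⟩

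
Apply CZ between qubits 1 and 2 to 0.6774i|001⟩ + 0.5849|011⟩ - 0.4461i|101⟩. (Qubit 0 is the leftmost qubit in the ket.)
0.6774i|001⟩ - 0.5849|011⟩ - 0.4461i|101⟩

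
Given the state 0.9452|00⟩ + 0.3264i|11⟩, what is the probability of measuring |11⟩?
0.1065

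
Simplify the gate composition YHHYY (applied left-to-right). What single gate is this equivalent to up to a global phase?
Y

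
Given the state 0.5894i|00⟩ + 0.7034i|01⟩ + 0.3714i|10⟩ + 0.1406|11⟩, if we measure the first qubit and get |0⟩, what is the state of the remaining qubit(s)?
0.6423i|0⟩ + 0.7665i|1⟩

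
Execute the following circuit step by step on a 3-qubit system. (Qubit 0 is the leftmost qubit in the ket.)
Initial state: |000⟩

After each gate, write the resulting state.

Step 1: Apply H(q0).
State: 1/√2|000⟩ + 1/√2|100⟩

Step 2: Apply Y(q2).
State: (1/√2)i|001⟩ + (1/√2)i|101⟩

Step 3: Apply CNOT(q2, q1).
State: (1/√2)i|011⟩ + (1/√2)i|111⟩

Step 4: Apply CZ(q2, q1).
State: -(1/√2)i|011⟩ - (1/√2)i|111⟩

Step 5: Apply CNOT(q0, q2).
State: -(1/√2)i|011⟩ - (1/√2)i|110⟩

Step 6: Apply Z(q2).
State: (1/√2)i|011⟩ - (1/√2)i|110⟩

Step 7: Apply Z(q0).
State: (1/√2)i|011⟩ + (1/√2)i|110⟩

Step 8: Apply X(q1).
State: (1/√2)i|001⟩ + (1/√2)i|100⟩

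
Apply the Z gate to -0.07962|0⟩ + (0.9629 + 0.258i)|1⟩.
-0.07962|0⟩ + (-0.9629 - 0.258i)|1⟩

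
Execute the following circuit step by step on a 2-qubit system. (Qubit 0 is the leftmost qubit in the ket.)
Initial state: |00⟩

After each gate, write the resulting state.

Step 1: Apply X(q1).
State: |01⟩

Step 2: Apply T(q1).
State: (1/√2 + (1/√2)i)|01⟩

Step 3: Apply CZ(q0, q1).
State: (1/√2 + (1/√2)i)|01⟩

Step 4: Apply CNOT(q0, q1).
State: (1/√2 + (1/√2)i)|01⟩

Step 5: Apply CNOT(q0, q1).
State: (1/√2 + (1/√2)i)|01⟩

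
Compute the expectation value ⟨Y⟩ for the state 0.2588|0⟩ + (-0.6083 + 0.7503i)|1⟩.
0.3884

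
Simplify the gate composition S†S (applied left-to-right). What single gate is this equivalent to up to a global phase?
I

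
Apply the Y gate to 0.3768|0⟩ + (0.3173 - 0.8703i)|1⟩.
(-0.8703 - 0.3173i)|0⟩ + 0.3768i|1⟩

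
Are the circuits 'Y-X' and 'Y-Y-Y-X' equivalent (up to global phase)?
Yes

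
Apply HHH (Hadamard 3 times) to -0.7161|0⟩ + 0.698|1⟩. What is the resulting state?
-0.0128|0⟩ - 0.9999|1⟩

H² = I, so H^3 = H: a single Hadamard. With (a, b) = (-0.7161, 0.698), H gives ((a + b)/√2, (a − b)/√2) = (-0.0128, -0.9999).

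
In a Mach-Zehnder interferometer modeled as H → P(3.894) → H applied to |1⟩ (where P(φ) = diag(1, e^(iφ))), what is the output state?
(0.865 + 0.3417i)|0⟩ + (0.135 - 0.3417i)|1⟩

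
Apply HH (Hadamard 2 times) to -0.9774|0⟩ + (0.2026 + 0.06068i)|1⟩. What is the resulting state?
-0.9774|0⟩ + (0.2026 + 0.06068i)|1⟩

H² = I, so an even number of Hadamards cancels: H^2 = I and the state is unchanged.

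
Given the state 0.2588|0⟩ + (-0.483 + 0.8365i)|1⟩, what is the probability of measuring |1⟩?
0.933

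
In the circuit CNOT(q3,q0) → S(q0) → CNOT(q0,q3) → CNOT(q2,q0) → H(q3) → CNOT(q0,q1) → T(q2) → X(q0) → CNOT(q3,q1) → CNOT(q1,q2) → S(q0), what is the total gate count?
11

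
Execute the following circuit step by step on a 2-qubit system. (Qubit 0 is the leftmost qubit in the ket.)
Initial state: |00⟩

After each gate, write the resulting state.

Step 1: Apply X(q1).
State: |01⟩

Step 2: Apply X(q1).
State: |00⟩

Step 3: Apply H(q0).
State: 1/√2|00⟩ + 1/√2|10⟩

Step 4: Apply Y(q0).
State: -(1/√2)i|00⟩ + (1/√2)i|10⟩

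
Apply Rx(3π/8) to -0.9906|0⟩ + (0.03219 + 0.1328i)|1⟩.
(-0.7499 - 0.01788i)|0⟩ + (0.02677 + 0.6608i)|1⟩

Rx(3π/8) = [[cos(θ/2), −i·sin(θ/2)], [−i·sin(θ/2), cos(θ/2)]]; θ = 3π/8, cos(θ/2) ≈ 0.83147, sin(θ/2) ≈ 0.55557.
With a = amp(|0⟩) = -0.9906 and b = amp(|1⟩) = (0.03219 + 0.1328i):
new amp(|0⟩) = (0.83147)·a + (-0.55557i)·b = (-0.7499 - 0.01788i)
new amp(|1⟩) = (-0.55557i)·a + (0.83147)·b = (0.02677 + 0.6608i)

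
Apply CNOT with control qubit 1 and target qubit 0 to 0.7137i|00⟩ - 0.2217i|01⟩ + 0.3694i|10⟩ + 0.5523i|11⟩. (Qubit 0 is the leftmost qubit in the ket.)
0.7137i|00⟩ + 0.5523i|01⟩ + 0.3694i|10⟩ - 0.2217i|11⟩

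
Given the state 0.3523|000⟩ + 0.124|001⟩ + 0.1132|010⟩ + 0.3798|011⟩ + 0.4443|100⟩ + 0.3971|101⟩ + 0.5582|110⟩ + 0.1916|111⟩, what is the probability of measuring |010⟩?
0.01281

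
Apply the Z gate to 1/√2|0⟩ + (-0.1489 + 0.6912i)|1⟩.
1/√2|0⟩ + (0.1489 - 0.6912i)|1⟩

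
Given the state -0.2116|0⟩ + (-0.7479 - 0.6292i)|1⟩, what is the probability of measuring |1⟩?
0.9552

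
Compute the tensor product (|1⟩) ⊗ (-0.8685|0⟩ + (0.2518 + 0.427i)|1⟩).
-0.8685|10⟩ + (0.2518 + 0.427i)|11⟩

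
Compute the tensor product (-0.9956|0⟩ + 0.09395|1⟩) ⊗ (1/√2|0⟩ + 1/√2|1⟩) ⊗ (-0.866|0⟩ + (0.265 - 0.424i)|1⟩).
0.6097|000⟩ + (-0.1866 + 0.2985i)|001⟩ + 0.6097|010⟩ + (-0.1866 + 0.2985i)|011⟩ - 0.05753|100⟩ + (0.0176 - 0.02817i)|101⟩ - 0.05753|110⟩ + (0.0176 - 0.02817i)|111⟩

amp(|b₁b₂…⟩) = product of the factor amplitudes for bits b₁, b₂, …; only kets whose every factor amplitude is nonzero survive.
|000⟩: (-0.9956)(1/√2)(-0.866) = 0.6097
|001⟩: (-0.9956)(1/√2)(0.265 - 0.424i) = (-0.1866 + 0.2985i)
|010⟩: (-0.9956)(1/√2)(-0.866) = 0.6097
|011⟩: (-0.9956)(1/√2)(0.265 - 0.424i) = (-0.1866 + 0.2985i)
|100⟩: (0.09395)(1/√2)(-0.866) = -0.05753
|101⟩: (0.09395)(1/√2)(0.265 - 0.424i) = (0.0176 - 0.02817i)
|110⟩: (0.09395)(1/√2)(-0.866) = -0.05753
|111⟩: (0.09395)(1/√2)(0.265 - 0.424i) = (0.0176 - 0.02817i)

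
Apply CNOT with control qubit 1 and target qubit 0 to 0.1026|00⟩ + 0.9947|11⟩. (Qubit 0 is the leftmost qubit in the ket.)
0.1026|00⟩ + 0.9947|01⟩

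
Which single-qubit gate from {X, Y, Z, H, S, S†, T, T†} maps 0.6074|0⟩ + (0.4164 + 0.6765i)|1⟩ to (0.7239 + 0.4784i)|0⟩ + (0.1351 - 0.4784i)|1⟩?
H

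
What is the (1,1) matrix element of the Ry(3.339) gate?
-0.09854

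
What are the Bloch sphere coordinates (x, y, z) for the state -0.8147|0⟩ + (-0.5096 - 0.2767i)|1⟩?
(0.8303, 0.4509, 0.3275)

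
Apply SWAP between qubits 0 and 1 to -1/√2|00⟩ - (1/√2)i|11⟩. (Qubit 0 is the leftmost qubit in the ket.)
-1/√2|00⟩ - (1/√2)i|11⟩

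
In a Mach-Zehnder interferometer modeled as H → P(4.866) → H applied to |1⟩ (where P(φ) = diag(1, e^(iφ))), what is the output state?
(0.4235 + 0.4941i)|0⟩ + (0.5765 - 0.4941i)|1⟩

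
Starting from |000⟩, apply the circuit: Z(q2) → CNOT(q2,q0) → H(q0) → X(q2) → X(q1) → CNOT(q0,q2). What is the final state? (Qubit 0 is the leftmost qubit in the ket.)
1/√2|011⟩ + 1/√2|110⟩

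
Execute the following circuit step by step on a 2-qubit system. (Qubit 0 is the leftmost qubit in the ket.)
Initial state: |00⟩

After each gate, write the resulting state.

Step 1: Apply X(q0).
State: |10⟩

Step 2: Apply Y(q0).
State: -i|00⟩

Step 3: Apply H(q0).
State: -(1/√2)i|00⟩ - (1/√2)i|10⟩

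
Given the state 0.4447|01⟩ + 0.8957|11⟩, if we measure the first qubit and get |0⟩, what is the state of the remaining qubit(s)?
|1⟩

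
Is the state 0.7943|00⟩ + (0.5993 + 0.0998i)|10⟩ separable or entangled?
Separable

Writing the state as a|00⟩ + b|01⟩ + c|10⟩ + d|11⟩, it is a product state iff ad − bc = 0.
Here (a, b, c, d) = (0.7943, 0, (0.5993 + 0.0998i), 0): ad − bc = (0.7943)(0) − (0)(0.5993 + 0.0998i) = 0, so the state is separable.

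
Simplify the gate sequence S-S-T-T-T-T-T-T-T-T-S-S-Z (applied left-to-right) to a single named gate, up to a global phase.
Z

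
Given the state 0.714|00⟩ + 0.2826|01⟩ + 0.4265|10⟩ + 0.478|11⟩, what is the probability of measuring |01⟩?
0.07986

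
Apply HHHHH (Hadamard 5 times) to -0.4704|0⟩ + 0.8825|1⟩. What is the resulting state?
0.2914|0⟩ - 0.9566|1⟩

H² = I, so H^5 = H: a single Hadamard. With (a, b) = (-0.4704, 0.8825), H gives ((a + b)/√2, (a − b)/√2) = (0.2914, -0.9566).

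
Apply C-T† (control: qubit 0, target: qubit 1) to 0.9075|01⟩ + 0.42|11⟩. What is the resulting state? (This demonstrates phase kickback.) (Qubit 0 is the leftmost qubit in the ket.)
0.9075|01⟩ + (0.297 - 0.297i)|11⟩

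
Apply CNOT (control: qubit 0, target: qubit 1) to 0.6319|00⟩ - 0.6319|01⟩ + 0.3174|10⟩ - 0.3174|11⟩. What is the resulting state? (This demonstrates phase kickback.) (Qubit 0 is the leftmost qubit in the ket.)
0.6319|00⟩ - 0.6319|01⟩ - 0.3174|10⟩ + 0.3174|11⟩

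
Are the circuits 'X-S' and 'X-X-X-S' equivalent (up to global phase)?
Yes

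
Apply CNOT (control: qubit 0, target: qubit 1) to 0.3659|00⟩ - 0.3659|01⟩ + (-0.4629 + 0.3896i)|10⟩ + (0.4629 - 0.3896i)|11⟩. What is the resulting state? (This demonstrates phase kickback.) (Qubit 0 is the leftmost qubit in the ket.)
0.3659|00⟩ - 0.3659|01⟩ + (0.4629 - 0.3896i)|10⟩ + (-0.4629 + 0.3896i)|11⟩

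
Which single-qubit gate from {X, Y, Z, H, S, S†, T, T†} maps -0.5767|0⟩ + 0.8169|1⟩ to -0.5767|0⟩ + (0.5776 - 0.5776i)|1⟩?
T†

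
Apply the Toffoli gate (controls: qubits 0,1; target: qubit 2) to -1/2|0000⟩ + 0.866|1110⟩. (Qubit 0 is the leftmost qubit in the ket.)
-1/2|0000⟩ + 0.866|1100⟩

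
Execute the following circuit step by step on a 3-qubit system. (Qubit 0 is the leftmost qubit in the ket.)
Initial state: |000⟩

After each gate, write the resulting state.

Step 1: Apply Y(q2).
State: i|001⟩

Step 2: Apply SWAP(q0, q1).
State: i|001⟩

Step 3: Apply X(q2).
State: i|000⟩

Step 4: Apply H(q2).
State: (1/√2)i|000⟩ + (1/√2)i|001⟩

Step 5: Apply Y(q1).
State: -1/√2|010⟩ - 1/√2|011⟩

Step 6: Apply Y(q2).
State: (1/√2)i|010⟩ - (1/√2)i|011⟩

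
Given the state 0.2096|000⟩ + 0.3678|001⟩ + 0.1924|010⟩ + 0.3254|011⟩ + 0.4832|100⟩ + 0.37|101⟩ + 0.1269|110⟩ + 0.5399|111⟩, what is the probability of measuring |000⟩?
0.04393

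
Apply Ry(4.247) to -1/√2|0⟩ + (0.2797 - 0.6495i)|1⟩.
(0.1332 + 0.5528i)|0⟩ + (-0.7487 + 0.341i)|1⟩

Ry(4.247) = [[cos(θ/2), −sin(θ/2)], [sin(θ/2), cos(θ/2)]]; θ = 4.247, cos(θ/2) ≈ -0.52499, sin(θ/2) ≈ 0.851108.
With a = amp(|0⟩) = -1/√2 and b = amp(|1⟩) = (0.2797 - 0.6495i):
new amp(|0⟩) = (-0.52499)·a + (-0.851108)·b = (0.1332 + 0.5528i)
new amp(|1⟩) = (0.851108)·a + (-0.52499)·b = (-0.7487 + 0.341i)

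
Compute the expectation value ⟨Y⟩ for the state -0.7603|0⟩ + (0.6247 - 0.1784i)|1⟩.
0.2713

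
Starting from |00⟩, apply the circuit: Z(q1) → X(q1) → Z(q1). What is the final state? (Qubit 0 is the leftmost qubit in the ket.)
-|01⟩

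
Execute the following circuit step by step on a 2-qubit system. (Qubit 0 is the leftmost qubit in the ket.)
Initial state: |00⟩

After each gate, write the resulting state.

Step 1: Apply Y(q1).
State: i|01⟩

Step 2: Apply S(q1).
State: -|01⟩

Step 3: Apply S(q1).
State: -i|01⟩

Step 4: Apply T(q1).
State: (1/√2 - (1/√2)i)|01⟩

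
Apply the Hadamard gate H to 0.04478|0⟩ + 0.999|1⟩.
0.7381|0⟩ - 0.6747|1⟩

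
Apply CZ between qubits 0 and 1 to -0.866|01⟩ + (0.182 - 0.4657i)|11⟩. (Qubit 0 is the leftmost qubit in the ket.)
-0.866|01⟩ + (-0.182 + 0.4657i)|11⟩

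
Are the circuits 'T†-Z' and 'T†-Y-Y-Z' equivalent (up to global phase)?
Yes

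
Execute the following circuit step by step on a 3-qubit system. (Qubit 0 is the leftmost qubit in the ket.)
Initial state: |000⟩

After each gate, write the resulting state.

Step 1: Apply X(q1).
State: |010⟩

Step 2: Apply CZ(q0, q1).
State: |010⟩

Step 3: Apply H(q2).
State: 1/√2|010⟩ + 1/√2|011⟩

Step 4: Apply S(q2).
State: 1/√2|010⟩ + (1/√2)i|011⟩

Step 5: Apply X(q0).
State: 1/√2|110⟩ + (1/√2)i|111⟩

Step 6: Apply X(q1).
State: 1/√2|100⟩ + (1/√2)i|101⟩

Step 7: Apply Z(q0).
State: -1/√2|100⟩ - (1/√2)i|101⟩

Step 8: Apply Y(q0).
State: (1/√2)i|000⟩ - 1/√2|001⟩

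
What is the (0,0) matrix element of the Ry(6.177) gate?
-0.9986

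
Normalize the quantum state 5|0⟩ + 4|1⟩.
0.7809|0⟩ + 0.6247|1⟩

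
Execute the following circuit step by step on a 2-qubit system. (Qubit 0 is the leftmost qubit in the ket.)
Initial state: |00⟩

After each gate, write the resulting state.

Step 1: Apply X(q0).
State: |10⟩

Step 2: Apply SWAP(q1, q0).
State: |01⟩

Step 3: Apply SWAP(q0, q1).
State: |10⟩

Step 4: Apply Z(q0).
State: -|10⟩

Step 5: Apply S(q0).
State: -i|10⟩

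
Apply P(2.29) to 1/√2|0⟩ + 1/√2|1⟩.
1/√2|0⟩ + (-0.4658 + 0.532i)|1⟩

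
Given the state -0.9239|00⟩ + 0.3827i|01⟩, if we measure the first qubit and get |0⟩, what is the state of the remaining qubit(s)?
-0.9239|0⟩ + 0.3827i|1⟩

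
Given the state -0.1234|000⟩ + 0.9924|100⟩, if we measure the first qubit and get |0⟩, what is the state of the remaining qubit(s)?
-|00⟩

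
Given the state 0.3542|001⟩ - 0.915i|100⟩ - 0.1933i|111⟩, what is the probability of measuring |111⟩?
0.03736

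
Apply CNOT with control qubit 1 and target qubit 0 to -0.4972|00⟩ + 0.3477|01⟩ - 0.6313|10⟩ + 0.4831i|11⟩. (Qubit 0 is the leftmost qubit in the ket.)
-0.4972|00⟩ + 0.4831i|01⟩ - 0.6313|10⟩ + 0.3477|11⟩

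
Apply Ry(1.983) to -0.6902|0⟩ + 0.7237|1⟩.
-0.9835|0⟩ - 0.1814|1⟩

Ry(1.983) = [[cos(θ/2), −sin(θ/2)], [sin(θ/2), cos(θ/2)]]; θ = 1.983, cos(θ/2) ≈ 0.547435, sin(θ/2) ≈ 0.836848.
With a = amp(|0⟩) = -0.6902 and b = amp(|1⟩) = 0.7237:
new amp(|0⟩) = (0.547435)·a + (-0.836848)·b = -0.9835
new amp(|1⟩) = (0.836848)·a + (0.547435)·b = -0.1814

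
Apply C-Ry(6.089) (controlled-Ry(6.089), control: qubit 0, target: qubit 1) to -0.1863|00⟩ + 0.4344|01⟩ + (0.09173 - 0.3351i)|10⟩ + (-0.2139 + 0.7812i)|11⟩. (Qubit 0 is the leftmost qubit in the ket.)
-0.1863|00⟩ + 0.4344|01⟩ + (-0.07056 + 0.2578i)|10⟩ + (0.2218 - 0.81i)|11⟩

C-Ry(6.089) leaves the control-|0⟩ kets |00⟩, |01⟩ unchanged and applies Ry(6.089) to qubit 1 on the control-|1⟩ pair (|10⟩, |11⟩).
Ry(6.089) = [[cos(θ/2), −sin(θ/2)], [sin(θ/2), cos(θ/2)]]; θ = 6.089, cos(θ/2) ≈ -0.99529, sin(θ/2) ≈ 0.0969402.
With a = amp(|10⟩) = (0.09173 - 0.3351i) and b = amp(|11⟩) = (-0.2139 + 0.7812i):
new amp(|10⟩) = (-0.99529)·a + (-0.0969402)·b = (-0.07056 + 0.2578i)
new amp(|11⟩) = (0.0969402)·a + (-0.99529)·b = (0.2218 - 0.81i)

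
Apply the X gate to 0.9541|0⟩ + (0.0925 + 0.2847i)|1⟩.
(0.0925 + 0.2847i)|0⟩ + 0.9541|1⟩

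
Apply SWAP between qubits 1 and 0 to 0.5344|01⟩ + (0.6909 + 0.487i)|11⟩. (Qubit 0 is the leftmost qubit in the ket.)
0.5344|10⟩ + (0.6909 + 0.487i)|11⟩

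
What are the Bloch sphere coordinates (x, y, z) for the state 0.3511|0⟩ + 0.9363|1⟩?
(0.6575, 0, -0.7534)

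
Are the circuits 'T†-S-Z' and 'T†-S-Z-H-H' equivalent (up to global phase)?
Yes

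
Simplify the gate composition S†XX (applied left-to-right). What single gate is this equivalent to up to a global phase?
S†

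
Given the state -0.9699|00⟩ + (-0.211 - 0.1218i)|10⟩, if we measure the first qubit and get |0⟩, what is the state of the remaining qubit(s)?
-|0⟩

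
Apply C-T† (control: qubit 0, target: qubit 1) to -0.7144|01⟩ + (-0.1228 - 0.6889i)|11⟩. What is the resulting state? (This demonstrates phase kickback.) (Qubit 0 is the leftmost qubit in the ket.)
-0.7144|01⟩ + (-0.574 - 0.4003i)|11⟩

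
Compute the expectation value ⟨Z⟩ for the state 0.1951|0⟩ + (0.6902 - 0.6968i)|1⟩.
-0.9238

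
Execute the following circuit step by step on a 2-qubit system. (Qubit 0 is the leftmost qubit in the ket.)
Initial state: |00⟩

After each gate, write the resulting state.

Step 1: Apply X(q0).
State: |10⟩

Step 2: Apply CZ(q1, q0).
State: |10⟩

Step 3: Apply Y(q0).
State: -i|00⟩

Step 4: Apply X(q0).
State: -i|10⟩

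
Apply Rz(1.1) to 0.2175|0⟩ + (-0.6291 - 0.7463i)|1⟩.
(0.1854 - 0.1137i)|0⟩ + (-0.1462 - 0.9651i)|1⟩

Rz(1.1) = [[e^(−iθ/2), 0], [0, e^(iθ/2)]] with e^(±iθ/2) = cos(θ/2) ± i·sin(θ/2); θ = 1.1, cos(θ/2) ≈ 0.852525, sin(θ/2) ≈ 0.522687.
With a = amp(|0⟩) = 0.2175 and b = amp(|1⟩) = (-0.6291 - 0.7463i):
new amp(|0⟩) = (0.852525 - 0.522687i)·a = (0.1854 - 0.1137i)
new amp(|1⟩) = (0.852525 + 0.522687i)·b = (-0.1462 - 0.9651i)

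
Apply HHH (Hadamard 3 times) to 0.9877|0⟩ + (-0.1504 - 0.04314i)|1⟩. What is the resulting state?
(0.5921 - 0.0305i)|0⟩ + (0.8048 + 0.0305i)|1⟩

H² = I, so H^3 = H: a single Hadamard. With (a, b) = (0.9877, (-0.1504 - 0.04314i)), H gives ((a + b)/√2, (a − b)/√2) = ((0.5921 - 0.0305i), (0.8048 + 0.0305i)).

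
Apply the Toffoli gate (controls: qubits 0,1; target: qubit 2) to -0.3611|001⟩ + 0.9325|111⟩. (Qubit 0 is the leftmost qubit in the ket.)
-0.3611|001⟩ + 0.9325|110⟩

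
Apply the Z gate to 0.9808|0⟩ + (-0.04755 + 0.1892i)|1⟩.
0.9808|0⟩ + (0.04755 - 0.1892i)|1⟩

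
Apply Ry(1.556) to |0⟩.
0.7123|0⟩ + 0.7019|1⟩

Ry(1.556) = [[cos(θ/2), −sin(θ/2)], [sin(θ/2), cos(θ/2)]]; θ = 1.556, cos(θ/2) ≈ 0.712319, sin(θ/2) ≈ 0.701856.
With a = amp(|0⟩) = 1 and b = amp(|1⟩) = 0:
new amp(|0⟩) = (0.712319)·a + (-0.701856)·b = 0.7123
new amp(|1⟩) = (0.701856)·a + (0.712319)·b = 0.7019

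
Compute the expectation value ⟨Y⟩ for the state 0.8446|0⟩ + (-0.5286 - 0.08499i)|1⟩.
-0.1436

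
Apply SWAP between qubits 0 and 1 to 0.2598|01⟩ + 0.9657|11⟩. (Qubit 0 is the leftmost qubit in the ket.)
0.2598|10⟩ + 0.9657|11⟩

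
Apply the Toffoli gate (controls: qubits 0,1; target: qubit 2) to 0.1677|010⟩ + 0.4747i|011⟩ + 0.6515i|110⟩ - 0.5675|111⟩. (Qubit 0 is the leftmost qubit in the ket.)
0.1677|010⟩ + 0.4747i|011⟩ - 0.5675|110⟩ + 0.6515i|111⟩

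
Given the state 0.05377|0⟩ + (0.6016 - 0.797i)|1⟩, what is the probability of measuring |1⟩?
0.9971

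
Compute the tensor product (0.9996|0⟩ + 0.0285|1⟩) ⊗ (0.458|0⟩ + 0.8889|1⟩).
0.4578|00⟩ + 0.8885|01⟩ + 0.01305|10⟩ + 0.02533|11⟩

amp(|b₁b₂…⟩) = product of the factor amplitudes for bits b₁, b₂, …; only kets whose every factor amplitude is nonzero survive.
|00⟩: (0.9996)(0.458) = 0.4578
|01⟩: (0.9996)(0.8889) = 0.8885
|10⟩: (0.0285)(0.458) = 0.01305
|11⟩: (0.0285)(0.8889) = 0.02533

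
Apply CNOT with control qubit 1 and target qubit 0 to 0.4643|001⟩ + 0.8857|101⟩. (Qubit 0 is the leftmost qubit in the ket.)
0.4643|001⟩ + 0.8857|101⟩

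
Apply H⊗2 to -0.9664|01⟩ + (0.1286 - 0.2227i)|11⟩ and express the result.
(-0.4189 - 0.1114i)|00⟩ + (0.4189 + 0.1114i)|01⟩ + (-0.5475 + 0.1114i)|10⟩ + (0.5475 - 0.1114i)|11⟩

H⊗2 gives amp(|y⟩) = (1/2) Σ_x (−1)^(x·y) amp(|x⟩), where x·y is the number of positions in which both x and y have a 1.
|00⟩: (-0.9664 + (0.1286 - 0.2227i))/2 = (-0.4189 - 0.1114i)
|01⟩: (0.9664 - (0.1286 - 0.2227i))/2 = (0.4189 + 0.1114i)
|10⟩: (-0.9664 - (0.1286 - 0.2227i))/2 = (-0.5475 + 0.1114i)
|11⟩: (0.9664 + (0.1286 - 0.2227i))/2 = (0.5475 - 0.1114i)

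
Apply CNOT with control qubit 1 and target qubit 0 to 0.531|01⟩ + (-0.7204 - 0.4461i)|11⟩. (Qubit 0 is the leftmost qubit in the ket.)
(-0.7204 - 0.4461i)|01⟩ + 0.531|11⟩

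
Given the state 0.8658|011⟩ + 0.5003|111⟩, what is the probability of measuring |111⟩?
0.2503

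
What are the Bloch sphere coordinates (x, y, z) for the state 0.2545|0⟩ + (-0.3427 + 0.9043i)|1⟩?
(-0.1744, 0.4603, -0.8704)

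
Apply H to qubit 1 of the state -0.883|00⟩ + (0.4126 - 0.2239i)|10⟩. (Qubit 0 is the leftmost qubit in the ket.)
-0.6244|00⟩ - 0.6244|01⟩ + (0.2918 - 0.1583i)|10⟩ + (0.2918 - 0.1583i)|11⟩

H on qubit 1 mixes each pair of kets that differ only in qubit 1: amplitudes (a, b) of (|…0…⟩, |…1…⟩) become ((a + b)/√2, (a − b)/√2). Kets absent from the input have amplitude 0.
(|00⟩, |01⟩): (a, b) = (-0.883, 0) → (-0.6244, -0.6244)
(|10⟩, |11⟩): (a, b) = ((0.4126 - 0.2239i), 0) → ((0.2918 - 0.1583i), (0.2918 - 0.1583i))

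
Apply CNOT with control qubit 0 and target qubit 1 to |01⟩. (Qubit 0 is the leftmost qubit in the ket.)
|01⟩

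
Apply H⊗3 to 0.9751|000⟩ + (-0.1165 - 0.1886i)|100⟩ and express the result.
(0.3036 - 0.06668i)|000⟩ + (0.3036 - 0.06668i)|001⟩ + (0.3036 - 0.06668i)|010⟩ + (0.3036 - 0.06668i)|011⟩ + (0.3859 + 0.06668i)|100⟩ + (0.3859 + 0.06668i)|101⟩ + (0.3859 + 0.06668i)|110⟩ + (0.3859 + 0.06668i)|111⟩

H⊗3 gives amp(|y⟩) = (1/2√2) Σ_x (−1)^(x·y) amp(|x⟩), where x·y is the number of positions in which both x and y have a 1.
|000⟩: (0.9751 + (-0.1165 - 0.1886i))/(2√2) = (0.3036 - 0.06668i)
|001⟩: (0.9751 + (-0.1165 - 0.1886i))/(2√2) = (0.3036 - 0.06668i)
|010⟩: (0.9751 + (-0.1165 - 0.1886i))/(2√2) = (0.3036 - 0.06668i)
|011⟩: (0.9751 + (-0.1165 - 0.1886i))/(2√2) = (0.3036 - 0.06668i)
|100⟩: (0.9751 - (-0.1165 - 0.1886i))/(2√2) = (0.3859 + 0.06668i)
|101⟩: (0.9751 - (-0.1165 - 0.1886i))/(2√2) = (0.3859 + 0.06668i)
|110⟩: (0.9751 - (-0.1165 - 0.1886i))/(2√2) = (0.3859 + 0.06668i)
|111⟩: (0.9751 - (-0.1165 - 0.1886i))/(2√2) = (0.3859 + 0.06668i)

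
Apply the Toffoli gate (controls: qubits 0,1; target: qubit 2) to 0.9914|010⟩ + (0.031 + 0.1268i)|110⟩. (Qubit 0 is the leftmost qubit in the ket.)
0.9914|010⟩ + (0.031 + 0.1268i)|111⟩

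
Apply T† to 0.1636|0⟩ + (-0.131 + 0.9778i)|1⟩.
0.1636|0⟩ + (0.5988 + 0.784i)|1⟩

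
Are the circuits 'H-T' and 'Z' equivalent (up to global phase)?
No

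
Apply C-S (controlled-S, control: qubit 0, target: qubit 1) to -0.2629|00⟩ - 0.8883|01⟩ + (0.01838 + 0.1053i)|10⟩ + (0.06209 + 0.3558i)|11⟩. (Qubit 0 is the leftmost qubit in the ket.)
-0.2629|00⟩ - 0.8883|01⟩ + (0.01838 + 0.1053i)|10⟩ + (-0.3558 + 0.06209i)|11⟩

C-S leaves the control-|0⟩ kets |00⟩, |01⟩ unchanged and applies S to qubit 1 on the control-|1⟩ pair (|10⟩, |11⟩).
S = [[1, 0], [0, i]].
With a = amp(|10⟩) = (0.01838 + 0.1053i) and b = amp(|11⟩) = (0.06209 + 0.3558i):
new amp(|10⟩) = (1)·a = (0.01838 + 0.1053i)
new amp(|11⟩) = (i)·b = (-0.3558 + 0.06209i)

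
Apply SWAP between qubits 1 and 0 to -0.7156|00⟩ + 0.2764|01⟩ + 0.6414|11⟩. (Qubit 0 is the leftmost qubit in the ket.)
-0.7156|00⟩ + 0.2764|10⟩ + 0.6414|11⟩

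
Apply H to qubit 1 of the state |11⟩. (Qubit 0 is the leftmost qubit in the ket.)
1/√2|10⟩ - 1/√2|11⟩

H on qubit 1 mixes each pair of kets that differ only in qubit 1: amplitudes (a, b) of (|…0…⟩, |…1…⟩) become ((a + b)/√2, (a − b)/√2). Kets absent from the input have amplitude 0.
(|10⟩, |11⟩): (a, b) = (0, 1) → (1/√2, -1/√2)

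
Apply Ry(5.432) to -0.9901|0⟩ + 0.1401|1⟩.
0.8439|0⟩ - 0.5364|1⟩

Ry(5.432) = [[cos(θ/2), −sin(θ/2)], [sin(θ/2), cos(θ/2)]]; θ = 5.432, cos(θ/2) ≈ -0.910794, sin(θ/2) ≈ 0.412861.
With a = amp(|0⟩) = -0.9901 and b = amp(|1⟩) = 0.1401:
new amp(|0⟩) = (-0.910794)·a + (-0.412861)·b = 0.8439
new amp(|1⟩) = (0.412861)·a + (-0.910794)·b = -0.5364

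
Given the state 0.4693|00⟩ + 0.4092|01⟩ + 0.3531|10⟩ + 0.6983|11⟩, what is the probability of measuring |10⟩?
0.1247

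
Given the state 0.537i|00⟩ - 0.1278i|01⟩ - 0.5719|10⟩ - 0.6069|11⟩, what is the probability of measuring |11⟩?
0.3683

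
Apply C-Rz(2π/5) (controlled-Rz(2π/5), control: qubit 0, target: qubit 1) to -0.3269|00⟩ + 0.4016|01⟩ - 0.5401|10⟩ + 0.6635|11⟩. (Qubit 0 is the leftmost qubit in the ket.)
-0.3269|00⟩ + 0.4016|01⟩ + (-0.437 + 0.3175i)|10⟩ + (0.5368 + 0.39i)|11⟩

C-Rz(2π/5) leaves the control-|0⟩ kets |00⟩, |01⟩ unchanged and applies Rz(2π/5) to qubit 1 on the control-|1⟩ pair (|10⟩, |11⟩).
Rz(2π/5) = [[e^(−iθ/2), 0], [0, e^(iθ/2)]] with e^(±iθ/2) = cos(θ/2) ± i·sin(θ/2); θ = 2π/5, cos(θ/2) ≈ 0.809017, sin(θ/2) ≈ 0.587785.
With a = amp(|10⟩) = -0.5401 and b = amp(|11⟩) = 0.6635:
new amp(|10⟩) = (0.809017 - 0.587785i)·a = (-0.437 + 0.3175i)
new amp(|11⟩) = (0.809017 + 0.587785i)·b = (0.5368 + 0.39i)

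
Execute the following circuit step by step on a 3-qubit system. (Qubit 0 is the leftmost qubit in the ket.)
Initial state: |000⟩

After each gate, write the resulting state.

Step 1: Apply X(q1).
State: |010⟩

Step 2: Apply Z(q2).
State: |010⟩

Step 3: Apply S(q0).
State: |010⟩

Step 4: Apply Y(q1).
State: -i|000⟩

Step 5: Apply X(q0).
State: -i|100⟩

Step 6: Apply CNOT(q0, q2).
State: -i|101⟩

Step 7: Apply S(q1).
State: -i|101⟩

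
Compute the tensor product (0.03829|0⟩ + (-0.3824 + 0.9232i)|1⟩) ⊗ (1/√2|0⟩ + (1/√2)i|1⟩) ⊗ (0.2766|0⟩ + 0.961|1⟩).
0.007489|000⟩ + 0.02602|001⟩ + 0.007489i|010⟩ + 0.02602i|011⟩ + (-0.07479 + 0.1806i)|100⟩ + (-0.2599 + 0.6273i)|101⟩ + (-0.1806 - 0.07479i)|110⟩ + (-0.6273 - 0.2599i)|111⟩

amp(|b₁b₂…⟩) = product of the factor amplitudes for bits b₁, b₂, …; only kets whose every factor amplitude is nonzero survive.
|000⟩: (0.03829)(1/√2)(0.2766) = 0.007489
|001⟩: (0.03829)(1/√2)(0.961) = 0.02602
|010⟩: (0.03829)((1/√2)i)(0.2766) = 0.007489i
|011⟩: (0.03829)((1/√2)i)(0.961) = 0.02602i
|100⟩: (-0.3824 + 0.9232i)(1/√2)(0.2766) = (-0.07479 + 0.1806i)
|101⟩: (-0.3824 + 0.9232i)(1/√2)(0.961) = (-0.2599 + 0.6273i)
|110⟩: (-0.3824 + 0.9232i)((1/√2)i)(0.2766) = (-0.1806 - 0.07479i)
|111⟩: (-0.3824 + 0.9232i)((1/√2)i)(0.961) = (-0.6273 - 0.2599i)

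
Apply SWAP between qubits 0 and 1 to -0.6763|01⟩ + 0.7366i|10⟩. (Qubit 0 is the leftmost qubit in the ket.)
0.7366i|01⟩ - 0.6763|10⟩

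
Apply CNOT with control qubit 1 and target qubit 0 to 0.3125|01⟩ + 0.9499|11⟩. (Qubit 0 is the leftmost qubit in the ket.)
0.9499|01⟩ + 0.3125|11⟩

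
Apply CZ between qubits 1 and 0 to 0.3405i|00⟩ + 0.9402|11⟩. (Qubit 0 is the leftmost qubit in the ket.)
0.3405i|00⟩ - 0.9402|11⟩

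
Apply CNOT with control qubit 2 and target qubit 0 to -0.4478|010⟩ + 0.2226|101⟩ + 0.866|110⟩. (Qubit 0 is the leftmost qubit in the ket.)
0.2226|001⟩ - 0.4478|010⟩ + 0.866|110⟩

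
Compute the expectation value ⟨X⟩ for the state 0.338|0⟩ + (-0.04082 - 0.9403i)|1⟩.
-0.02759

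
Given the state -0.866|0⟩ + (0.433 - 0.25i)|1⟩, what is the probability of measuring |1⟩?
0.25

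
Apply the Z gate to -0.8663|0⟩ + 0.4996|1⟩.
-0.8663|0⟩ - 0.4996|1⟩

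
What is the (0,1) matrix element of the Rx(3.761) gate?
-0.9524i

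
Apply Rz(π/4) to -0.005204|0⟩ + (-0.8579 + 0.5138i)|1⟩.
(-0.004808 + 0.001991i)|0⟩ + (-0.9892 + 0.1464i)|1⟩

Rz(π/4) = [[e^(−iθ/2), 0], [0, e^(iθ/2)]] with e^(±iθ/2) = cos(θ/2) ± i·sin(θ/2); θ = π/4, cos(θ/2) ≈ 0.92388, sin(θ/2) ≈ 0.382683.
With a = amp(|0⟩) = -0.005204 and b = amp(|1⟩) = (-0.8579 + 0.5138i):
new amp(|0⟩) = (0.92388 - 0.382683i)·a = (-0.004808 + 0.001991i)
new amp(|1⟩) = (0.92388 + 0.382683i)·b = (-0.9892 + 0.1464i)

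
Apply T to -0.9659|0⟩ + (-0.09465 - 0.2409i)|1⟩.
-0.9659|0⟩ + (0.1034 - 0.2373i)|1⟩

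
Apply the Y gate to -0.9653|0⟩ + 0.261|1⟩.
-0.261i|0⟩ - 0.9653i|1⟩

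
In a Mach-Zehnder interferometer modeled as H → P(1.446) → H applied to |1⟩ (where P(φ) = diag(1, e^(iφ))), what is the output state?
(0.4378 - 0.4961i)|0⟩ + (0.5622 + 0.4961i)|1⟩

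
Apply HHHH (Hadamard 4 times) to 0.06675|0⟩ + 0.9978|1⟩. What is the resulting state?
0.06675|0⟩ + 0.9978|1⟩

H² = I, so an even number of Hadamards cancels: H^4 = I and the state is unchanged.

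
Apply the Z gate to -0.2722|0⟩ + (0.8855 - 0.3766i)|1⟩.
-0.2722|0⟩ + (-0.8855 + 0.3766i)|1⟩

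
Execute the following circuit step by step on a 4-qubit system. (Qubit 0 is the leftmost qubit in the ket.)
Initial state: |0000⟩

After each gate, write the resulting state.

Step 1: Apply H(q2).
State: 1/√2|0000⟩ + 1/√2|0010⟩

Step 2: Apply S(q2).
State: 1/√2|0000⟩ + (1/√2)i|0010⟩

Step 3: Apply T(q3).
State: 1/√2|0000⟩ + (1/√2)i|0010⟩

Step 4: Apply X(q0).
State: 1/√2|1000⟩ + (1/√2)i|1010⟩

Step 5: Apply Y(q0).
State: -(1/√2)i|0000⟩ + 1/√2|0010⟩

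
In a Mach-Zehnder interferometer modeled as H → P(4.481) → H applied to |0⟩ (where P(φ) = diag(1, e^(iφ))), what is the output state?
(0.3853 - 0.4867i)|0⟩ + (0.6147 + 0.4867i)|1⟩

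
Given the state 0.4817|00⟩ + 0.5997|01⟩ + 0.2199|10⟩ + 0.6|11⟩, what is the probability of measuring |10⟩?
0.04836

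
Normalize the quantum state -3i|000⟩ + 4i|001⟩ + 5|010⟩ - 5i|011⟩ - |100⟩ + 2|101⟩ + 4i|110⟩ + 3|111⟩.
-0.2928i|000⟩ + 0.3904i|001⟩ + 0.488|010⟩ - 0.488i|011⟩ - 0.09759|100⟩ + 0.1952|101⟩ + 0.3904i|110⟩ + 0.2928|111⟩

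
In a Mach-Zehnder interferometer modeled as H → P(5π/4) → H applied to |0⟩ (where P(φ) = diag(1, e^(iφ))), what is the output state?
(0.1464 - (1/√8)i)|0⟩ + (0.8536 + (1/√8)i)|1⟩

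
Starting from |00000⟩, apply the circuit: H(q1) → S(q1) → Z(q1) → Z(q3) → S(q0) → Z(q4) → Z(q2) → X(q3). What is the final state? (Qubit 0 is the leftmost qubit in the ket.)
1/√2|00010⟩ - (1/√2)i|01010⟩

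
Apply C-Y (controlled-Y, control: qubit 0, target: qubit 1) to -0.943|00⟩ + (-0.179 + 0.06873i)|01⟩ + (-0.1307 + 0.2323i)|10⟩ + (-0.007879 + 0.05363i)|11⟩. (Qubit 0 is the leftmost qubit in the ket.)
-0.943|00⟩ + (-0.179 + 0.06873i)|01⟩ + (0.05363 + 0.007879i)|10⟩ + (-0.2323 - 0.1307i)|11⟩

C-Y leaves the control-|0⟩ kets |00⟩, |01⟩ unchanged and applies Y to qubit 1 on the control-|1⟩ pair (|10⟩, |11⟩).
Y = [[0, -i], [i, 0]].
With a = amp(|10⟩) = (-0.1307 + 0.2323i) and b = amp(|11⟩) = (-0.007879 + 0.05363i):
new amp(|10⟩) = (-i)·b = (0.05363 + 0.007879i)
new amp(|11⟩) = (i)·a = (-0.2323 - 0.1307i)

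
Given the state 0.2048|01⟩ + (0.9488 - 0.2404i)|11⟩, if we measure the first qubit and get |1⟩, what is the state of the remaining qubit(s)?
(0.9694 - 0.2456i)|1⟩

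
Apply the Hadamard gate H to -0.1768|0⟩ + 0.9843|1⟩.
0.571|0⟩ - 0.821|1⟩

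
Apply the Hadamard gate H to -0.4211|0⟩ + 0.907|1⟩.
0.3436|0⟩ - 0.9391|1⟩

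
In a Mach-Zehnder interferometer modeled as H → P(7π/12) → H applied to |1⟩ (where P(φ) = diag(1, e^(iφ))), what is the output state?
(0.6294 - 0.483i)|0⟩ + (0.3706 + 0.483i)|1⟩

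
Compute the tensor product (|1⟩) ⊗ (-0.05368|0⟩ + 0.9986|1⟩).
-0.05368|10⟩ + 0.9986|11⟩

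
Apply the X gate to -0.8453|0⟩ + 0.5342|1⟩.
0.5342|0⟩ - 0.8453|1⟩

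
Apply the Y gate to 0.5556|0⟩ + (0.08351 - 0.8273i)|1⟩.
(-0.8273 - 0.08351i)|0⟩ + 0.5556i|1⟩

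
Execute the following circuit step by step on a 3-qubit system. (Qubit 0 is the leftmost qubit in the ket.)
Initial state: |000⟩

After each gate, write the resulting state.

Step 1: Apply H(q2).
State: 1/√2|000⟩ + 1/√2|001⟩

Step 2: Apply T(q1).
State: 1/√2|000⟩ + 1/√2|001⟩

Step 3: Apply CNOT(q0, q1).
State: 1/√2|000⟩ + 1/√2|001⟩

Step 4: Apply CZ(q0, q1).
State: 1/√2|000⟩ + 1/√2|001⟩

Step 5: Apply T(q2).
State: 1/√2|000⟩ + (1/2 + (1/2)i)|001⟩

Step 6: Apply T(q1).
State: 1/√2|000⟩ + (1/2 + (1/2)i)|001⟩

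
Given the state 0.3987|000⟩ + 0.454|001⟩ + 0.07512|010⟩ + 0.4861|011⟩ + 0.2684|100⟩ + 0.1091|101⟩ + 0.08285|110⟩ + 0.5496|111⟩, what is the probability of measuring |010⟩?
0.005643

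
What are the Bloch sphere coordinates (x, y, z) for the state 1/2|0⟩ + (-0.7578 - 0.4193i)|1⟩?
(-0.7578, -0.4193, -0.5001)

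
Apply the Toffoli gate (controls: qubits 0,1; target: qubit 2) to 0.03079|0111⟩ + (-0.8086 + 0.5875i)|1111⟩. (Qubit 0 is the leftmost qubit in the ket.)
0.03079|0111⟩ + (-0.8086 + 0.5875i)|1101⟩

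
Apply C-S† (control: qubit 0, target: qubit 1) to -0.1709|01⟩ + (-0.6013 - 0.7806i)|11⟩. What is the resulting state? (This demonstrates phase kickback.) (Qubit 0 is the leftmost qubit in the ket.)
-0.1709|01⟩ + (-0.7806 + 0.6013i)|11⟩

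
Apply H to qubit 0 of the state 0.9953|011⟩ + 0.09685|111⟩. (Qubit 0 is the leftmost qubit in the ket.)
0.7723|011⟩ + 0.6353|111⟩

H on qubit 0 mixes each pair of kets that differ only in qubit 0: amplitudes (a, b) of (|…0…⟩, |…1…⟩) become ((a + b)/√2, (a − b)/√2). Kets absent from the input have amplitude 0.
(|011⟩, |111⟩): (a, b) = (0.9953, 0.09685) → (0.7723, 0.6353)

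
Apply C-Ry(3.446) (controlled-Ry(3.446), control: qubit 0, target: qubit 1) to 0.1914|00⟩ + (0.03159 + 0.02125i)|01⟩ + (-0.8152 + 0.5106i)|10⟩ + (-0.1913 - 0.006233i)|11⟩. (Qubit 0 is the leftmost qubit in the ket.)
0.1914|00⟩ + (0.03159 + 0.02125i)|01⟩ + (0.3127 - 0.07125i)|10⟩ + (-0.7768 + 0.5056i)|11⟩

C-Ry(3.446) leaves the control-|0⟩ kets |00⟩, |01⟩ unchanged and applies Ry(3.446) to qubit 1 on the control-|1⟩ pair (|10⟩, |11⟩).
Ry(3.446) = [[cos(θ/2), −sin(θ/2)], [sin(θ/2), cos(θ/2)]]; θ = 3.446, cos(θ/2) ≈ -0.151617, sin(θ/2) ≈ 0.988439.
With a = amp(|10⟩) = (-0.8152 + 0.5106i) and b = amp(|11⟩) = (-0.1913 - 0.006233i):
new amp(|10⟩) = (-0.151617)·a + (-0.988439)·b = (0.3127 - 0.07125i)
new amp(|11⟩) = (0.988439)·a + (-0.151617)·b = (-0.7768 + 0.5056i)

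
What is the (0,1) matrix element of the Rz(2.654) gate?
0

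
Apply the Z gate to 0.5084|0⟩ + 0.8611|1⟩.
0.5084|0⟩ - 0.8611|1⟩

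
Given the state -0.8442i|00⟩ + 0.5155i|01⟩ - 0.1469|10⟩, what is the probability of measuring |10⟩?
0.02158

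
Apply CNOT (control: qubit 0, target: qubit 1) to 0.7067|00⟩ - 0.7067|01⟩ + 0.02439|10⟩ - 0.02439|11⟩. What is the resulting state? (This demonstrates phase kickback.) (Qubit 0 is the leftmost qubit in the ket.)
0.7067|00⟩ - 0.7067|01⟩ - 0.02439|10⟩ + 0.02439|11⟩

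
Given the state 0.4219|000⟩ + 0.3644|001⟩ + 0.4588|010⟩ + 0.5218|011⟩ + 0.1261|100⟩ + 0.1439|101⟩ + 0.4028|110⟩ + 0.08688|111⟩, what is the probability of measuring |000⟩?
0.178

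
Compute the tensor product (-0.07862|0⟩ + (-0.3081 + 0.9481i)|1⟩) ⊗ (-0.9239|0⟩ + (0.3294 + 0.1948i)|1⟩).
0.07264|00⟩ + (-0.0259 - 0.01532i)|01⟩ + (0.2847 - 0.8759i)|10⟩ + (-0.2862 + 0.2523i)|11⟩

amp(|b₁b₂…⟩) = product of the factor amplitudes for bits b₁, b₂, …; only kets whose every factor amplitude is nonzero survive.
|00⟩: (-0.07862)(-0.9239) = 0.07264
|01⟩: (-0.07862)(0.3294 + 0.1948i) = (-0.0259 - 0.01532i)
|10⟩: (-0.3081 + 0.9481i)(-0.9239) = (0.2847 - 0.8759i)
|11⟩: (-0.3081 + 0.9481i)(0.3294 + 0.1948i) = (-0.2862 + 0.2523i)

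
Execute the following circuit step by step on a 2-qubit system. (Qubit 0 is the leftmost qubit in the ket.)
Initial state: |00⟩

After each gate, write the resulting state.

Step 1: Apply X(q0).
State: |10⟩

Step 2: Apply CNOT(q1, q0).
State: |10⟩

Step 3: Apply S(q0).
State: i|10⟩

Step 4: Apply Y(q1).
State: -|11⟩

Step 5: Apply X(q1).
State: -|10⟩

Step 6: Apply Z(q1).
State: -|10⟩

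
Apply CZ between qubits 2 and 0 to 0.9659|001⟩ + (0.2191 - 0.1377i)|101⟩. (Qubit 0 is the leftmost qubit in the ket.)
0.9659|001⟩ + (-0.2191 + 0.1377i)|101⟩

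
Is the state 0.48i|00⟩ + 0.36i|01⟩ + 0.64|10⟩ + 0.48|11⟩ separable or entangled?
Separable

Writing the state as a|00⟩ + b|01⟩ + c|10⟩ + d|11⟩, it is a product state iff ad − bc = 0.
Here (a, b, c, d) = (0.48i, 0.36i, 0.64, 0.48): ad − bc = (0.48i)(0.48) − (0.36i)(0.64) = 0, so the state is separable.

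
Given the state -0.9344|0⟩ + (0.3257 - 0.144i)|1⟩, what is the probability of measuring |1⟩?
0.1268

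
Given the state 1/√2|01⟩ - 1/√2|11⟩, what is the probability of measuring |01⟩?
1/2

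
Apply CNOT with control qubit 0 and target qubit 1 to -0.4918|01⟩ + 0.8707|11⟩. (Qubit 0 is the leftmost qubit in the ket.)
-0.4918|01⟩ + 0.8707|10⟩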